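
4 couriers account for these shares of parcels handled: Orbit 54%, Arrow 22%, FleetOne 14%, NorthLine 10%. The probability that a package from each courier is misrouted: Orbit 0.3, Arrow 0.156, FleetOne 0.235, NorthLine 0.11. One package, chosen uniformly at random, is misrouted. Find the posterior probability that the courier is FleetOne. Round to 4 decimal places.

Compute prior × likelihood for every hypothesis:
  Orbit: 0.54 × 0.3 = 0.162
  Arrow: 0.22 × 0.156 = 0.03432
  FleetOne: 0.14 × 0.235 = 0.0329
  NorthLine: 0.1 × 0.11 = 0.011
Sum = 0.24022.
P(FleetOne | evidence) = 0.0329 / 0.24022 ≈ 0.1370.

0.1370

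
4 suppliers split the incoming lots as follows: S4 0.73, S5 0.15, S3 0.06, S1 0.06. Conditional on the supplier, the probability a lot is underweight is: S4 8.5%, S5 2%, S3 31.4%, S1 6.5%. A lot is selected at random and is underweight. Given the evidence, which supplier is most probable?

Unnormalized posteriors (prior × likelihood):
  S4: 0.73 × 0.085 = 0.06205
  S5: 0.15 × 0.02 = 0.003
  S3: 0.06 × 0.314 = 0.01884
  S1: 0.06 × 0.065 = 0.0039
Total = 0.08779.
Largest term belongs to S4, so S4 is most probable.

S4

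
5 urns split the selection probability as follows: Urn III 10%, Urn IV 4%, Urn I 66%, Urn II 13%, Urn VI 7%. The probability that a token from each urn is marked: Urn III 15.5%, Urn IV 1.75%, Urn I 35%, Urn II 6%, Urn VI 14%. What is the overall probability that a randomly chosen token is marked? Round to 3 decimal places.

0.265

Unnormalized posteriors (prior × likelihood):
  Urn III: 0.1 × 0.155 = 0.0155
  Urn IV: 0.04 × 0.0175 = 0.0007
  Urn I: 0.66 × 0.35 = 0.231
  Urn II: 0.13 × 0.06 = 0.0078
  Urn VI: 0.07 × 0.14 = 0.0098
P(marked) = 0.0155 + 0.0007 + 0.231 + 0.0078 + 0.0098 = 0.2648 → 0.265.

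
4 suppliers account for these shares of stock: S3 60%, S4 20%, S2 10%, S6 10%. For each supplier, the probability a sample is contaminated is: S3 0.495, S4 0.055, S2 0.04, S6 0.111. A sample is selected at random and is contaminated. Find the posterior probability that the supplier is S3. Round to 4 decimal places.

0.9192

By Bayes' rule, posterior ∝ prior × likelihood:
  S3: 0.6 × 0.495 = 0.297
  S4: 0.2 × 0.055 = 0.011
  S2: 0.1 × 0.04 = 0.004
  S6: 0.1 × 0.111 = 0.0111
Normalizing constant = 0.3231.
P(S3 | evidence) = 0.297 / 0.3231 ≈ 0.9192.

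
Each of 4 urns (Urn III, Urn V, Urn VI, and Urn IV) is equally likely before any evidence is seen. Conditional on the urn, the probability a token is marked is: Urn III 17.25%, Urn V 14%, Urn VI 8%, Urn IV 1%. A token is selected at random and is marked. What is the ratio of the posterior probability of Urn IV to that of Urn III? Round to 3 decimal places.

0.058

Since the prior is uniform, the posterior is proportional to the likelihood:
  Urn III: 0.1725
  Urn V: 0.14
  Urn VI: 0.08
  Urn IV: 0.01
Total = 0.4025.
The ratio is 0.01 / 0.1725 (the normalizer cancels) = 0.058.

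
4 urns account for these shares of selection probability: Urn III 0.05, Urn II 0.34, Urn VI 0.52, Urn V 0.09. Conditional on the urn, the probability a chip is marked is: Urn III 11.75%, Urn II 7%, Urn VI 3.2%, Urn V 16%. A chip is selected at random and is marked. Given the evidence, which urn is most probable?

Compute prior × likelihood for every hypothesis:
  Urn III: 0.05 × 0.1175 = 0.005875
  Urn II: 0.34 × 0.07 = 0.0238
  Urn VI: 0.52 × 0.032 = 0.01664
  Urn V: 0.09 × 0.16 = 0.0144
Sum = 0.060715.
Largest term belongs to Urn II, so Urn II is most probable.

Urn II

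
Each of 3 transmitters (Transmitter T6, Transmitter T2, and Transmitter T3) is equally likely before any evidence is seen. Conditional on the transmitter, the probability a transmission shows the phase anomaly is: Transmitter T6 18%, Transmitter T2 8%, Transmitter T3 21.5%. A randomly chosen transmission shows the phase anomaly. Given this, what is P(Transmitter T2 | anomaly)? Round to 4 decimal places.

With a uniform prior (1/3 each), posterior ∝ likelihood:
  Transmitter T6: 0.18
  Transmitter T2: 0.08
  Transmitter T3: 0.215
Normalizing constant = 0.475.
P(Transmitter T2 | evidence) = 0.08 / 0.475 ≈ 0.1684.

0.1684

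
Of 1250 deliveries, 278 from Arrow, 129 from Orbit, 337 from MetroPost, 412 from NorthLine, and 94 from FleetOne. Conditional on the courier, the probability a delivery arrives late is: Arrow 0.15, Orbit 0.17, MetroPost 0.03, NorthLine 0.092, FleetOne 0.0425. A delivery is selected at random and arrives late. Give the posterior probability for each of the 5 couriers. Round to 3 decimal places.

Prior × likelihood for each hypothesis:
  Arrow: 0.2224 × 0.15 = 0.03336
  Orbit: 0.1032 × 0.17 = 0.017544
  MetroPost: 0.2696 × 0.03 = 0.008088
  NorthLine: 0.3296 × 0.092 = 0.0303232
  FleetOne: 0.0752 × 0.0425 = 0.003196
Total = 0.0925112.
P(Arrow | late) = 0.03336/0.0925112 ≈ 0.361
P(Orbit | late) = 0.017544/0.0925112 ≈ 0.190
P(MetroPost | late) = 0.008088/0.0925112 ≈ 0.087
P(NorthLine | late) = 0.0303232/0.0925112 ≈ 0.328
P(FleetOne | late) = 0.003196/0.0925112 ≈ 0.035

Arrow 0.361, Orbit 0.190, MetroPost 0.087, NorthLine 0.328, FleetOne 0.035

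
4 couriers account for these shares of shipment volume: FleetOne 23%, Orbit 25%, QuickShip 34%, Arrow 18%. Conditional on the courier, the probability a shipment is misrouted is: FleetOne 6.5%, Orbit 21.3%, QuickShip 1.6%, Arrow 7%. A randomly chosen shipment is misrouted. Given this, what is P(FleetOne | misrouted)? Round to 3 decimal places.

0.173

Unnormalized posteriors (prior × likelihood):
  FleetOne: 0.23 × 0.065 = 0.01495
  Orbit: 0.25 × 0.213 = 0.05325
  QuickShip: 0.34 × 0.016 = 0.00544
  Arrow: 0.18 × 0.07 = 0.0126
Total = 0.08624.
P(FleetOne | evidence) = 0.01495 / 0.08624 ≈ 0.173.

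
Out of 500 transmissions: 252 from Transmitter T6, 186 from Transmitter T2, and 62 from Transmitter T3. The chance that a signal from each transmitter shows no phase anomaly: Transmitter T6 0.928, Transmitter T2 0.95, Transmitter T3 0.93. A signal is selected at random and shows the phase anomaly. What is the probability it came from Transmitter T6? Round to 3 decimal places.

0.571

Taking complements, P(anomaly | each) = Transmitter T6 0.072, Transmitter T2 0.05, Transmitter T3 0.07.
Unnormalized posteriors (prior × likelihood):
  Transmitter T6: 0.504 × 0.072 = 0.036288
  Transmitter T2: 0.372 × 0.05 = 0.0186
  Transmitter T3: 0.124 × 0.07 = 0.00868
Normalizing constant = 0.063568.
P(Transmitter T6 | evidence) = 0.036288 / 0.063568 ≈ 0.571.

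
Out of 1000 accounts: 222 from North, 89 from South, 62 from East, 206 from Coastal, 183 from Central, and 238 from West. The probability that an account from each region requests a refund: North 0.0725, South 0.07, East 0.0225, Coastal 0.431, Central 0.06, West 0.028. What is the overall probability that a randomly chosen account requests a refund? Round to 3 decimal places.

By Bayes' rule, posterior ∝ prior × likelihood:
  North: 0.222 × 0.0725 = 0.016095
  South: 0.089 × 0.07 = 0.00623
  East: 0.062 × 0.0225 = 0.001395
  Coastal: 0.206 × 0.431 = 0.088786
  Central: 0.183 × 0.06 = 0.01098
  West: 0.238 × 0.028 = 0.006664
P(refund) = 0.016095 + 0.00623 + 0.001395 + 0.088786 + 0.01098 + 0.006664 = 0.13015 → 0.130.

0.130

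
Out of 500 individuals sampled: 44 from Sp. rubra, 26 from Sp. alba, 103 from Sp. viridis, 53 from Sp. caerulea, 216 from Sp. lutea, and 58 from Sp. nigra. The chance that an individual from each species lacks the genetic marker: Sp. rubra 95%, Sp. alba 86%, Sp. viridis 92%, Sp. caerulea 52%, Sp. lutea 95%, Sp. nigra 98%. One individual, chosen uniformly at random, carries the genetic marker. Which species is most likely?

Taking complements, P(marker | each) = Sp. rubra 0.05, Sp. alba 0.14, Sp. viridis 0.08, Sp. caerulea 0.48, Sp. lutea 0.05, Sp. nigra 0.02.
By Bayes' rule, posterior ∝ prior × likelihood:
  Sp. rubra: 0.088 × 0.05 = 0.0044
  Sp. alba: 0.052 × 0.14 = 0.00728
  Sp. viridis: 0.206 × 0.08 = 0.01648
  Sp. caerulea: 0.106 × 0.48 = 0.05088
  Sp. lutea: 0.432 × 0.05 = 0.0216
  Sp. nigra: 0.116 × 0.02 = 0.00232
Sum = 0.10296.
Largest term belongs to Sp. caerulea, so Sp. caerulea is most probable.

Sp. caerulea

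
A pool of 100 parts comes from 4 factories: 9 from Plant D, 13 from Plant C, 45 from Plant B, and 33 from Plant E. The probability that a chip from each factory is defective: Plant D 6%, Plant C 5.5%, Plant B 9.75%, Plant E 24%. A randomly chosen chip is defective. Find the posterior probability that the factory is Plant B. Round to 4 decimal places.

By Bayes' rule, posterior ∝ prior × likelihood:
  Plant D: 0.09 × 0.06 = 0.0054
  Plant C: 0.13 × 0.055 = 0.00715
  Plant B: 0.45 × 0.0975 = 0.043875
  Plant E: 0.33 × 0.24 = 0.0792
Normalizing constant = 0.135625.
P(Plant B | evidence) = 0.043875 / 0.135625 ≈ 0.3235.

0.3235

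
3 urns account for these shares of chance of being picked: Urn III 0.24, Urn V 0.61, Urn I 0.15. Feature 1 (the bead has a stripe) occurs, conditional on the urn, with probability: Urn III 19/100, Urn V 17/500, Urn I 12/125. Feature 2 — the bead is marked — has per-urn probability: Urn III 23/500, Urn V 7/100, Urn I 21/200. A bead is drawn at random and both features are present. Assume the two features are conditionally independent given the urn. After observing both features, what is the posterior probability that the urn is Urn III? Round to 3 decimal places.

By Bayes' rule, posterior ∝ prior × likelihood:
  Urn III: 0.24 × 0.19 × 0.046 = 0.0020976
  Urn V: 0.61 × 0.034 × 0.07 = 0.0014518
  Urn I: 0.15 × 0.096 × 0.105 = 0.001512
Sum = 0.0050614.
P(Urn III | evidence) = 0.0020976 / 0.0050614 ≈ 0.414.

0.414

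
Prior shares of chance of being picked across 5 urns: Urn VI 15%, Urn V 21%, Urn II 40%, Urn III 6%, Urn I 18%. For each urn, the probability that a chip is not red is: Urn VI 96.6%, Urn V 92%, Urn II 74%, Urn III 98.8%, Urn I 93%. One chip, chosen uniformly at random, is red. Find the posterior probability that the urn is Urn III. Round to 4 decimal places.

0.0052

Taking complements, P(red | each) = Urn VI 0.034, Urn V 0.08, Urn II 0.26, Urn III 0.012, Urn I 0.07.
Unnormalized posteriors (prior × likelihood):
  Urn VI: 0.15 × 0.034 = 0.0051
  Urn V: 0.21 × 0.08 = 0.0168
  Urn II: 0.4 × 0.26 = 0.104
  Urn III: 0.06 × 0.012 = 0.00072
  Urn I: 0.18 × 0.07 = 0.0126
Total = 0.13922.
P(Urn III | evidence) = 0.00072 / 0.13922 ≈ 0.0052.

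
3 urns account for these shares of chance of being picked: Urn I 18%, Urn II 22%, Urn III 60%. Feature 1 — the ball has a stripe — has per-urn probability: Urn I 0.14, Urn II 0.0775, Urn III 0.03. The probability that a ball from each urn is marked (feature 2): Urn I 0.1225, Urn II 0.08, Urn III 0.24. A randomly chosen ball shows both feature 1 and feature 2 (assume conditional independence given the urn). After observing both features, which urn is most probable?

Urn III

By Bayes' rule, posterior ∝ prior × likelihood:
  Urn I: 0.18 × 0.14 × 0.1225 = 0.003087
  Urn II: 0.22 × 0.0775 × 0.08 = 0.001364
  Urn III: 0.6 × 0.03 × 0.24 = 0.00432
Sum = 0.008771.
Largest term belongs to Urn III, so Urn III is most probable.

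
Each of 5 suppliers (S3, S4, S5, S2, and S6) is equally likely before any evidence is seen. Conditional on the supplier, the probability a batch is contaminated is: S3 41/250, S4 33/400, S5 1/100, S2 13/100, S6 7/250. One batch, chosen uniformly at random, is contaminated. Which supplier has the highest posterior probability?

S3

With a uniform prior (1/5 each), posterior ∝ likelihood:
  S3: 0.164
  S4: 0.0825
  S5: 0.01
  S2: 0.13
  S6: 0.028
Normalizing constant = 0.4145.
Largest term belongs to S3, so S3 is most probable.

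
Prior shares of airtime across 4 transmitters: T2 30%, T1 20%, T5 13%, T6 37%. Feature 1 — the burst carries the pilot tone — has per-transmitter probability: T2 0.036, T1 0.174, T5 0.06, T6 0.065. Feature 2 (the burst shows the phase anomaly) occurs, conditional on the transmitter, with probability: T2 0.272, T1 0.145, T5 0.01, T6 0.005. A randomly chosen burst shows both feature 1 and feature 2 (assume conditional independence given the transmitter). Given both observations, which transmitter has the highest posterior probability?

Compute prior × likelihood for every hypothesis:
  T2: 0.3 × 0.036 × 0.272 = 0.0029376
  T1: 0.2 × 0.174 × 0.145 = 0.005046
  T5: 0.13 × 0.06 × 0.01 = 0.000078
  T6: 0.37 × 0.065 × 0.005 = 0.00012025
Normalizing constant = 0.00818185.
Largest term belongs to T1, so T1 is most probable.

T1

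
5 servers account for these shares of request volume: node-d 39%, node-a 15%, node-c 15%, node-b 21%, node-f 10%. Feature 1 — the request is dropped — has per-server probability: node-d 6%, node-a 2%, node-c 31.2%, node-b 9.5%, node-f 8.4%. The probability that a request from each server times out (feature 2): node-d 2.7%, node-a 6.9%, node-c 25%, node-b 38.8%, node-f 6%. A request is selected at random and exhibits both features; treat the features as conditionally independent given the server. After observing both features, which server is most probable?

By Bayes' rule, posterior ∝ prior × likelihood:
  node-d: 0.39 × 0.06 × 0.027 = 0.0006318
  node-a: 0.15 × 0.02 × 0.069 = 0.000207
  node-c: 0.15 × 0.312 × 0.25 = 0.0117
  node-b: 0.21 × 0.095 × 0.388 = 0.0077406
  node-f: 0.1 × 0.084 × 0.06 = 0.000504
Normalizing constant = 0.0207834.
Largest term belongs to node-c, so node-c is most probable.

node-c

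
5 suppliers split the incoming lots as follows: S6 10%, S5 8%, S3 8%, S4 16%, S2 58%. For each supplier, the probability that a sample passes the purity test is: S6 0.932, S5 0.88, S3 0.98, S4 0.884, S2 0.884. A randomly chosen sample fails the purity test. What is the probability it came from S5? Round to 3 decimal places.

0.092

Taking complements, P(off-spec | each) = S6 0.068, S5 0.12, S3 0.02, S4 0.116, S2 0.116.
Unnormalized posteriors (prior × likelihood):
  S6: 0.1 × 0.068 = 0.0068
  S5: 0.08 × 0.12 = 0.0096
  S3: 0.08 × 0.02 = 0.0016
  S4: 0.16 × 0.116 = 0.01856
  S2: 0.58 × 0.116 = 0.06728
Sum = 0.10384.
P(S5 | evidence) = 0.0096 / 0.10384 ≈ 0.092.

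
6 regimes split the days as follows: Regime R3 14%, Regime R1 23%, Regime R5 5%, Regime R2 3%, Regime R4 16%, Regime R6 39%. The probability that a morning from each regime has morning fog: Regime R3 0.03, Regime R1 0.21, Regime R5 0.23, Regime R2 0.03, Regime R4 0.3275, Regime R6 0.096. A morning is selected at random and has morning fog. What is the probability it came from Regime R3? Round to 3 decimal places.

0.027

Prior × likelihood for each hypothesis:
  Regime R3: 0.14 × 0.03 = 0.0042
  Regime R1: 0.23 × 0.21 = 0.0483
  Regime R5: 0.05 × 0.23 = 0.0115
  Regime R2: 0.03 × 0.03 = 0.0009
  Regime R4: 0.16 × 0.3275 = 0.0524
  Regime R6: 0.39 × 0.096 = 0.03744
Total = 0.15474.
P(Regime R3 | evidence) = 0.0042 / 0.15474 ≈ 0.027.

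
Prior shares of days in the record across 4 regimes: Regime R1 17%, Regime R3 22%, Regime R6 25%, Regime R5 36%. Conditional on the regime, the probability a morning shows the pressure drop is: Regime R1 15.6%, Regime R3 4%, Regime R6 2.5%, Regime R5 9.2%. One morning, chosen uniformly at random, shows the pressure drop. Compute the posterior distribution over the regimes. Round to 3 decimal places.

Prior × likelihood for each hypothesis:
  Regime R1: 0.17 × 0.156 = 0.02652
  Regime R3: 0.22 × 0.04 = 0.0088
  Regime R6: 0.25 × 0.025 = 0.00625
  Regime R5: 0.36 × 0.092 = 0.03312
Total = 0.07469.
P(Regime R1 | drop) = 0.02652/0.07469 ≈ 0.355
P(Regime R3 | drop) = 0.0088/0.07469 ≈ 0.118
P(Regime R6 | drop) = 0.00625/0.07469 ≈ 0.084
P(Regime R5 | drop) = 0.03312/0.07469 ≈ 0.443

Regime R1 0.355, Regime R3 0.118, Regime R6 0.084, Regime R5 0.443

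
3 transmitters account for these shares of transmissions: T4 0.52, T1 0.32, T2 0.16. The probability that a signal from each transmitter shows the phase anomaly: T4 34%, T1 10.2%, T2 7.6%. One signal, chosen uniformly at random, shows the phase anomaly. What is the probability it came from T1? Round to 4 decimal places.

Unnormalized posteriors (prior × likelihood):
  T4: 0.52 × 0.34 = 0.1768
  T1: 0.32 × 0.102 = 0.03264
  T2: 0.16 × 0.076 = 0.01216
Normalizing constant = 0.2216.
P(T1 | evidence) = 0.03264 / 0.2216 ≈ 0.1473.

0.1473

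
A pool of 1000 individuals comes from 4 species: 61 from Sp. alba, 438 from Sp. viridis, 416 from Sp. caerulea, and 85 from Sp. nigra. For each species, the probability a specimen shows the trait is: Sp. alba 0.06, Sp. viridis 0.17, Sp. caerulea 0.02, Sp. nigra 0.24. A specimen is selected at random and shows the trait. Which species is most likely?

Unnormalized posteriors (prior × likelihood):
  Sp. alba: 0.061 × 0.06 = 0.00366
  Sp. viridis: 0.438 × 0.17 = 0.07446
  Sp. caerulea: 0.416 × 0.02 = 0.00832
  Sp. nigra: 0.085 × 0.24 = 0.0204
Normalizing constant = 0.10684.
Largest term belongs to Sp. viridis, so Sp. viridis is most probable.

Sp. viridis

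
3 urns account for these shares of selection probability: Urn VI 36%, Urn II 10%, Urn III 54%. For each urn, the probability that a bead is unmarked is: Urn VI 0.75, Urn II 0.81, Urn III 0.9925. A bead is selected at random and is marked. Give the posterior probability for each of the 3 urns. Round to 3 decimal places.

Taking complements, P(marked | each) = Urn VI 0.25, Urn II 0.19, Urn III 0.0075.
By Bayes' rule, posterior ∝ prior × likelihood:
  Urn VI: 0.36 × 0.25 = 0.09
  Urn II: 0.1 × 0.19 = 0.019
  Urn III: 0.54 × 0.0075 = 0.00405
Sum = 0.11305.
P(Urn VI | marked) = 0.09/0.11305 ≈ 0.796
P(Urn II | marked) = 0.019/0.11305 ≈ 0.168
P(Urn III | marked) = 0.00405/0.11305 ≈ 0.036

Urn VI 0.796, Urn II 0.168, Urn III 0.036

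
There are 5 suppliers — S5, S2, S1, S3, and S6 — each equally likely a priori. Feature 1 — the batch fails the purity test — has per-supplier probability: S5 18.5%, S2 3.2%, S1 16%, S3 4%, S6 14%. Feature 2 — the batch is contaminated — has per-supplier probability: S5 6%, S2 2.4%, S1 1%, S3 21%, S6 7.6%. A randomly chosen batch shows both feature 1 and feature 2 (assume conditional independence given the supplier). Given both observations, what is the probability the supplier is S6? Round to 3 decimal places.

Since the prior is uniform, the posterior is proportional to the likelihood:
  S5: 0.185 × 0.06 = 0.0111
  S2: 0.032 × 0.024 = 0.000768
  S1: 0.16 × 0.01 = 0.0016
  S3: 0.04 × 0.21 = 0.0084
  S6: 0.14 × 0.076 = 0.01064
Normalizing constant = 0.032508.
P(S6 | evidence) = 0.01064 / 0.032508 ≈ 0.327.

0.327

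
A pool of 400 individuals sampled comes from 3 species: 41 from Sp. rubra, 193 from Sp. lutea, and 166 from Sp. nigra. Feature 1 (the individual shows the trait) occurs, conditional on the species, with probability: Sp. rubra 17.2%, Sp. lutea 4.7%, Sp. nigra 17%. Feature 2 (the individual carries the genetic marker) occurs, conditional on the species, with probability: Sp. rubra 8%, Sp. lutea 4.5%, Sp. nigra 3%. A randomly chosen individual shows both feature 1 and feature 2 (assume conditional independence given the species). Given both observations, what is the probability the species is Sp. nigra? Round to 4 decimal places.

Prior × likelihood for each hypothesis:
  Sp. rubra: 0.1025 × 0.172 × 0.08 = 0.0014104
  Sp. lutea: 0.4825 × 0.047 × 0.045 = 0.0010204875
  Sp. nigra: 0.415 × 0.17 × 0.03 = 0.0021165
Normalizing constant = 0.0045473875.
P(Sp. nigra | evidence) = 0.0021165 / 0.0045473875 ≈ 0.4654.

0.4654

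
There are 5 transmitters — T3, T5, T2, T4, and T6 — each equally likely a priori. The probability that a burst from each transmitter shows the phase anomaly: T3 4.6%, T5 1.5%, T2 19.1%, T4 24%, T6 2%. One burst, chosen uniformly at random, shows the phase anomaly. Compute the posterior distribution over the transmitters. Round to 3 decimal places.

Since the prior is uniform, the posterior is proportional to the likelihood:
  T3: 0.046
  T5: 0.015
  T2: 0.191
  T4: 0.24
  T6: 0.02
Normalizing constant = 0.512.
P(T3 | anomaly) = 0.046/0.512 ≈ 0.090
P(T5 | anomaly) = 0.015/0.512 ≈ 0.029
P(T2 | anomaly) = 0.191/0.512 ≈ 0.373
P(T4 | anomaly) = 0.24/0.512 ≈ 0.469
P(T6 | anomaly) = 0.02/0.512 ≈ 0.039
(Check: 0.090+0.029+0.373+0.469+0.039 = 1.000.)

T3 0.090, T5 0.029, T2 0.373, T4 0.469, T6 0.039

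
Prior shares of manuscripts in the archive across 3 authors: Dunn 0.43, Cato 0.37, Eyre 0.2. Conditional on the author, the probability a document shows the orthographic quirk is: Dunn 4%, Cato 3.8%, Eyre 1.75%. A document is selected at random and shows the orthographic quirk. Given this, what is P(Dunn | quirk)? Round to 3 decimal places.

0.495

Compute prior × likelihood for every hypothesis:
  Dunn: 0.43 × 0.04 = 0.0172
  Cato: 0.37 × 0.038 = 0.01406
  Eyre: 0.2 × 0.0175 = 0.0035
Normalizing constant = 0.03476.
P(Dunn | evidence) = 0.0172 / 0.03476 ≈ 0.495.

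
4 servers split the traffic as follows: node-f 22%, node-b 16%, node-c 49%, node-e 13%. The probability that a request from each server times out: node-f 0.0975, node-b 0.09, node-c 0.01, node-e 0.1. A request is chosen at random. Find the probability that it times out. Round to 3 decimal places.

By Bayes' rule, posterior ∝ prior × likelihood:
  node-f: 0.22 × 0.0975 = 0.02145
  node-b: 0.16 × 0.09 = 0.0144
  node-c: 0.49 × 0.01 = 0.0049
  node-e: 0.13 × 0.1 = 0.013
P(timeout) = 0.02145 + 0.0144 + 0.0049 + 0.013 = 0.05375 → 0.054.

0.054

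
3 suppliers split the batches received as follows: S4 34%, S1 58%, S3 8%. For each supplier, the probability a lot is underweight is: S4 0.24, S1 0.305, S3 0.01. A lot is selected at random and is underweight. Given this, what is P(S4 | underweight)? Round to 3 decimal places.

Compute prior × likelihood for every hypothesis:
  S4: 0.34 × 0.24 = 0.0816
  S1: 0.58 × 0.305 = 0.1769
  S3: 0.08 × 0.01 = 0.0008
Total = 0.2593.
P(S4 | evidence) = 0.0816 / 0.2593 ≈ 0.315.

0.315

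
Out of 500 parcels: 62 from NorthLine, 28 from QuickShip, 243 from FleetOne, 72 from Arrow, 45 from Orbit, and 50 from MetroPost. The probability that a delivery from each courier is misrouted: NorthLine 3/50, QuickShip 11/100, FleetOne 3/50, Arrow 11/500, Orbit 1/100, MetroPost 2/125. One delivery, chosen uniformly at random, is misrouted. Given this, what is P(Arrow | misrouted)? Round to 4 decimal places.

0.0654

By Bayes' rule, posterior ∝ prior × likelihood:
  NorthLine: 0.124 × 0.06 = 0.00744
  QuickShip: 0.056 × 0.11 = 0.00616
  FleetOne: 0.486 × 0.06 = 0.02916
  Arrow: 0.144 × 0.022 = 0.003168
  Orbit: 0.09 × 0.01 = 0.0009
  MetroPost: 0.1 × 0.016 = 0.0016
Normalizing constant = 0.048428.
P(Arrow | evidence) = 0.003168 / 0.048428 ≈ 0.0654.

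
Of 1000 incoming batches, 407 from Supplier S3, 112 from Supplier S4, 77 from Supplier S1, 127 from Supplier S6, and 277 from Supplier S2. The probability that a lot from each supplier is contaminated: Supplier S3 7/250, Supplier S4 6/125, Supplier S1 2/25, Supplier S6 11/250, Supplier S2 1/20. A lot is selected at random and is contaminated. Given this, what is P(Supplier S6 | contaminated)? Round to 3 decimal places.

Unnormalized posteriors (prior × likelihood):
  Supplier S3: 0.407 × 0.028 = 0.011396
  Supplier S4: 0.112 × 0.048 = 0.005376
  Supplier S1: 0.077 × 0.08 = 0.00616
  Supplier S6: 0.127 × 0.044 = 0.005588
  Supplier S2: 0.277 × 0.05 = 0.01385
Total = 0.04237.
P(Supplier S6 | evidence) = 0.005588 / 0.04237 ≈ 0.132.

0.132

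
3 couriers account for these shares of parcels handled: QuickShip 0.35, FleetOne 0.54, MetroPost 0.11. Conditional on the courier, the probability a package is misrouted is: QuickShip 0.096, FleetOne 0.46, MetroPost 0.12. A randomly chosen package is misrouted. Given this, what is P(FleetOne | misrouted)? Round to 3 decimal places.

Unnormalized posteriors (prior × likelihood):
  QuickShip: 0.35 × 0.096 = 0.0336
  FleetOne: 0.54 × 0.46 = 0.2484
  MetroPost: 0.11 × 0.12 = 0.0132
Total = 0.2952.
P(FleetOne | evidence) = 0.2484 / 0.2952 ≈ 0.841.

0.841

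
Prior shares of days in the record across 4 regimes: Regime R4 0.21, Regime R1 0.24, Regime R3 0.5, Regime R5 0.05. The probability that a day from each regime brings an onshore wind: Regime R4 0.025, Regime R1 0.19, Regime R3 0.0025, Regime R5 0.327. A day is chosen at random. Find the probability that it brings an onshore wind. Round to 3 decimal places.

0.068

By Bayes' rule, posterior ∝ prior × likelihood:
  Regime R4: 0.21 × 0.025 = 0.00525
  Regime R1: 0.24 × 0.19 = 0.0456
  Regime R3: 0.5 × 0.0025 = 0.00125
  Regime R5: 0.05 × 0.327 = 0.01635
P(onshore) = 0.00525 + 0.0456 + 0.00125 + 0.01635 = 0.06845 → 0.068.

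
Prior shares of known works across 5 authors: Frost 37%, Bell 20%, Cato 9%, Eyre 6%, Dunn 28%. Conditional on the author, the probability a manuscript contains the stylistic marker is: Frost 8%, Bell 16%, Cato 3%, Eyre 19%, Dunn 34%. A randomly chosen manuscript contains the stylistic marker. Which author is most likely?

Prior × likelihood for each hypothesis:
  Frost: 0.37 × 0.08 = 0.0296
  Bell: 0.2 × 0.16 = 0.032
  Cato: 0.09 × 0.03 = 0.0027
  Eyre: 0.06 × 0.19 = 0.0114
  Dunn: 0.28 × 0.34 = 0.0952
Normalizing constant = 0.1709.
Largest term belongs to Dunn, so Dunn is most probable.

Dunn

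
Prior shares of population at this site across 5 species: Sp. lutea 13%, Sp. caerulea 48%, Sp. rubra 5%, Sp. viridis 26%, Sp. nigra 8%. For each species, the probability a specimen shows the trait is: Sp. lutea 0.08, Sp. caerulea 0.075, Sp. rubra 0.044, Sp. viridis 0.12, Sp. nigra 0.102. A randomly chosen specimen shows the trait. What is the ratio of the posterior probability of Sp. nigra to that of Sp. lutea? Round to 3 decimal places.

Unnormalized posteriors (prior × likelihood):
  Sp. lutea: 0.13 × 0.08 = 0.0104
  Sp. caerulea: 0.48 × 0.075 = 0.036
  Sp. rubra: 0.05 × 0.044 = 0.0022
  Sp. viridis: 0.26 × 0.12 = 0.0312
  Sp. nigra: 0.08 × 0.102 = 0.00816
Sum = 0.08796.
The ratio is 0.00816 / 0.0104 (the normalizer cancels) = 0.785.

0.785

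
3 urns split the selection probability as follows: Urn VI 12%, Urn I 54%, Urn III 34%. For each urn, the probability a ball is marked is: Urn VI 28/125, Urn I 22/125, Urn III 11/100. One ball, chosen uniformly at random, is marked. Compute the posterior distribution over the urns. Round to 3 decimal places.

Compute prior × likelihood for every hypothesis:
  Urn VI: 0.12 × 0.224 = 0.02688
  Urn I: 0.54 × 0.176 = 0.09504
  Urn III: 0.34 × 0.11 = 0.0374
Sum = 0.15932.
P(Urn VI | marked) = 0.02688/0.15932 ≈ 0.169
P(Urn I | marked) = 0.09504/0.15932 ≈ 0.597
P(Urn III | marked) = 0.0374/0.15932 ≈ 0.235

Urn VI 0.169, Urn I 0.597, Urn III 0.235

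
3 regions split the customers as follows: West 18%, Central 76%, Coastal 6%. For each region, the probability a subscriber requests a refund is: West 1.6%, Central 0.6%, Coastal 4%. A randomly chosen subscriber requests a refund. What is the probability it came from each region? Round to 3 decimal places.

Unnormalized posteriors (prior × likelihood):
  West: 0.18 × 0.016 = 0.00288
  Central: 0.76 × 0.006 = 0.00456
  Coastal: 0.06 × 0.04 = 0.0024
Normalizing constant = 0.00984.
P(West | refund) = 0.00288/0.00984 ≈ 0.293
P(Central | refund) = 0.00456/0.00984 ≈ 0.463
P(Coastal | refund) = 0.0024/0.00984 ≈ 0.244

West 0.293, Central 0.463, Coastal 0.244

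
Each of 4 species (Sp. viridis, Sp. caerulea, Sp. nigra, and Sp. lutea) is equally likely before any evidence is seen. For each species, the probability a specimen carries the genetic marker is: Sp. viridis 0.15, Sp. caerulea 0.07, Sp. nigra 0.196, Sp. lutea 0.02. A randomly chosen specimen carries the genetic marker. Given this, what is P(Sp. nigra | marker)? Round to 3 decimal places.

0.450

Since the prior is uniform, the posterior is proportional to the likelihood:
  Sp. viridis: 0.15
  Sp. caerulea: 0.07
  Sp. nigra: 0.196
  Sp. lutea: 0.02
Sum = 0.436.
P(Sp. nigra | evidence) = 0.196 / 0.436 ≈ 0.450.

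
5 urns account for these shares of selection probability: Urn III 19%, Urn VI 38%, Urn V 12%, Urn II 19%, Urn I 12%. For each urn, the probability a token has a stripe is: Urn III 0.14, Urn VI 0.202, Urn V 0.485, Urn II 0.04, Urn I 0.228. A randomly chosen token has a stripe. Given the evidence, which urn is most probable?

Urn VI

By Bayes' rule, posterior ∝ prior × likelihood:
  Urn III: 0.19 × 0.14 = 0.0266
  Urn VI: 0.38 × 0.202 = 0.07676
  Urn V: 0.12 × 0.485 = 0.0582
  Urn II: 0.19 × 0.04 = 0.0076
  Urn I: 0.12 × 0.228 = 0.02736
Sum = 0.19652.
Largest term belongs to Urn VI, so Urn VI is most probable.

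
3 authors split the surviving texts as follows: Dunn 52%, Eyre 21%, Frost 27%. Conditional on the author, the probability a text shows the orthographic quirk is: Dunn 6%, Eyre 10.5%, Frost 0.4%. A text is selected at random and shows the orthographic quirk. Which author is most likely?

Dunn

Unnormalized posteriors (prior × likelihood):
  Dunn: 0.52 × 0.06 = 0.0312
  Eyre: 0.21 × 0.105 = 0.02205
  Frost: 0.27 × 0.004 = 0.00108
Sum = 0.05433.
Largest term belongs to Dunn, so Dunn is most probable.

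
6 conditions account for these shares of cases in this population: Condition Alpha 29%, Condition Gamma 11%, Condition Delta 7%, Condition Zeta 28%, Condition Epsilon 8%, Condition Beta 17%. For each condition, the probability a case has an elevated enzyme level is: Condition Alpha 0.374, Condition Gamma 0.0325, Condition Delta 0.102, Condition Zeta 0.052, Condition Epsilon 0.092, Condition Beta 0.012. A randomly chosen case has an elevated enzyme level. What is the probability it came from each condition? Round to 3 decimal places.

Condition Alpha 0.758, Condition Gamma 0.025, Condition Delta 0.050, Condition Zeta 0.102, Condition Epsilon 0.051, Condition Beta 0.014

By Bayes' rule, posterior ∝ prior × likelihood:
  Condition Alpha: 0.29 × 0.374 = 0.10846
  Condition Gamma: 0.11 × 0.0325 = 0.003575
  Condition Delta: 0.07 × 0.102 = 0.00714
  Condition Zeta: 0.28 × 0.052 = 0.01456
  Condition Epsilon: 0.08 × 0.092 = 0.00736
  Condition Beta: 0.17 × 0.012 = 0.00204
Total = 0.143135.
P(Condition Alpha | elevated) = 0.10846/0.143135 ≈ 0.758
P(Condition Gamma | elevated) = 0.003575/0.143135 ≈ 0.025
P(Condition Delta | elevated) = 0.00714/0.143135 ≈ 0.050
P(Condition Zeta | elevated) = 0.01456/0.143135 ≈ 0.102
P(Condition Epsilon | elevated) = 0.00736/0.143135 ≈ 0.051
P(Condition Beta | elevated) = 0.00204/0.143135 ≈ 0.014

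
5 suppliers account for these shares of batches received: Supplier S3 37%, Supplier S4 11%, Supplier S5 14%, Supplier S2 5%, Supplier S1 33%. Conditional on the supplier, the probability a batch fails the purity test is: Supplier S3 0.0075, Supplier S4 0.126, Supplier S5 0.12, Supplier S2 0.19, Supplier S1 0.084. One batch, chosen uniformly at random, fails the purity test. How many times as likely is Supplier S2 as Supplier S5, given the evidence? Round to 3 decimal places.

0.565

Unnormalized posteriors (prior × likelihood):
  Supplier S3: 0.37 × 0.0075 = 0.002775
  Supplier S4: 0.11 × 0.126 = 0.01386
  Supplier S5: 0.14 × 0.12 = 0.0168
  Supplier S2: 0.05 × 0.19 = 0.0095
  Supplier S1: 0.33 × 0.084 = 0.02772
Sum = 0.070655.
The ratio is 0.0095 / 0.0168 (the normalizer cancels) = 0.565.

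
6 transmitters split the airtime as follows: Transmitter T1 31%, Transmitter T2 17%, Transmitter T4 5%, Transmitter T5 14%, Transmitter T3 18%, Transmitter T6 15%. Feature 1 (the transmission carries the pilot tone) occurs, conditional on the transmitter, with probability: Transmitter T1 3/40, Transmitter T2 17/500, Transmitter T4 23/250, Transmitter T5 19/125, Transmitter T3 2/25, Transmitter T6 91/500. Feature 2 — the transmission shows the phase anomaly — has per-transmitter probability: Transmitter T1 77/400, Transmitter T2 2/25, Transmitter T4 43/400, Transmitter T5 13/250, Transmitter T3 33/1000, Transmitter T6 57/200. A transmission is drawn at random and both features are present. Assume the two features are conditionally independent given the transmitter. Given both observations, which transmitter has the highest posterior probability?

Transmitter T6

By Bayes' rule, posterior ∝ prior × likelihood:
  Transmitter T1: 0.31 × 0.075 × 0.1925 = 0.004475625
  Transmitter T2: 0.17 × 0.034 × 0.08 = 0.0004624
  Transmitter T4: 0.05 × 0.092 × 0.1075 = 0.0004945
  Transmitter T5: 0.14 × 0.152 × 0.052 = 0.00110656
  Transmitter T3: 0.18 × 0.08 × 0.033 = 0.0004752
  Transmitter T6: 0.15 × 0.182 × 0.285 = 0.0077805
Normalizing constant = 0.014794785.
Largest term belongs to Transmitter T6, so Transmitter T6 is most probable.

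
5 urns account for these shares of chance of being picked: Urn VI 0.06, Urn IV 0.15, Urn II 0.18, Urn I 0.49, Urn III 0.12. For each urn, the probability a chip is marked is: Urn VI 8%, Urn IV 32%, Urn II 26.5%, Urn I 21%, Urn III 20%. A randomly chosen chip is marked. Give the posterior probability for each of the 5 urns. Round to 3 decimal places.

Urn VI 0.021, Urn IV 0.211, Urn II 0.210, Urn I 0.453, Urn III 0.106

Unnormalized posteriors (prior × likelihood):
  Urn VI: 0.06 × 0.08 = 0.0048
  Urn IV: 0.15 × 0.32 = 0.048
  Urn II: 0.18 × 0.265 = 0.0477
  Urn I: 0.49 × 0.21 = 0.1029
  Urn III: 0.12 × 0.2 = 0.024
Sum = 0.2274.
P(Urn VI | marked) = 0.0048/0.2274 ≈ 0.021
P(Urn IV | marked) = 0.048/0.2274 ≈ 0.211
P(Urn II | marked) = 0.0477/0.2274 ≈ 0.210
P(Urn I | marked) = 0.1029/0.2274 ≈ 0.453
P(Urn III | marked) = 0.024/0.2274 ≈ 0.106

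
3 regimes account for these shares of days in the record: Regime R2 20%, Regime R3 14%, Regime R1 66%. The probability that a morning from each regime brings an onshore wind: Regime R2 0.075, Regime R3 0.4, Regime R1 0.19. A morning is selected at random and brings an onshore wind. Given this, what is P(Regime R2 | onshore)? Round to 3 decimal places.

By Bayes' rule, posterior ∝ prior × likelihood:
  Regime R2: 0.2 × 0.075 = 0.015
  Regime R3: 0.14 × 0.4 = 0.056
  Regime R1: 0.66 × 0.19 = 0.1254
Normalizing constant = 0.1964.
P(Regime R2 | evidence) = 0.015 / 0.1964 ≈ 0.076.

0.076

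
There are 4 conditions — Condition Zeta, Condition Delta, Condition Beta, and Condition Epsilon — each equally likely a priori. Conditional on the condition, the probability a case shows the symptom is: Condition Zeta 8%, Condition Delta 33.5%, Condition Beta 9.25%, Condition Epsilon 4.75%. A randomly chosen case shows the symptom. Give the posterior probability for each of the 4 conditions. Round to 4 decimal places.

With a uniform prior (1/4 each), posterior ∝ likelihood:
  Condition Zeta: 0.08
  Condition Delta: 0.335
  Condition Beta: 0.0925
  Condition Epsilon: 0.0475
Total = 0.555.
P(Condition Zeta | symptomatic) = 0.08/0.555 ≈ 0.1441
P(Condition Delta | symptomatic) = 0.335/0.555 ≈ 0.6036
P(Condition Beta | symptomatic) = 0.0925/0.555 ≈ 0.1667
P(Condition Epsilon | symptomatic) = 0.0475/0.555 ≈ 0.0856

Condition Zeta 0.1441, Condition Delta 0.6036, Condition Beta 0.1667, Condition Epsilon 0.0856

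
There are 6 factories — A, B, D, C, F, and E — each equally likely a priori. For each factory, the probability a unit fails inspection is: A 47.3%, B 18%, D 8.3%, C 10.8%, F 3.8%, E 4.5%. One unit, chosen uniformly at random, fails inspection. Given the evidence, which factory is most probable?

With a uniform prior (1/6 each), posterior ∝ likelihood:
  A: 0.473
  B: 0.18
  D: 0.083
  C: 0.108
  F: 0.038
  E: 0.045
Total = 0.927.
Largest term belongs to A, so A is most probable.

A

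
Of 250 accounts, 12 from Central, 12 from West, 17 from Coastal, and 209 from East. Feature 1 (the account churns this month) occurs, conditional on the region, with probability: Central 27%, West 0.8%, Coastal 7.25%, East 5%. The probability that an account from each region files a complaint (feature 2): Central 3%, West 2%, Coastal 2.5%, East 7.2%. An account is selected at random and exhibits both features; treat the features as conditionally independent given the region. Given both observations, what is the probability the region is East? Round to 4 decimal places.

By Bayes' rule, posterior ∝ prior × likelihood:
  Central: 0.048 × 0.27 × 0.03 = 0.0003888
  West: 0.048 × 0.008 × 0.02 = 0.00000768
  Coastal: 0.068 × 0.0725 × 0.025 = 0.00012325
  East: 0.836 × 0.05 × 0.072 = 0.0030096
Total = 0.00352933.
P(East | evidence) = 0.0030096 / 0.00352933 ≈ 0.8527.

0.8527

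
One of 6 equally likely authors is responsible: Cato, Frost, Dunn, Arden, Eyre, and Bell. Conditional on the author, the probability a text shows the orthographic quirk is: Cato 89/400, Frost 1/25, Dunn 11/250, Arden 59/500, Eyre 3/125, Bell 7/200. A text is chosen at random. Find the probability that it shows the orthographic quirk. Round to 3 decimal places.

With a uniform prior (1/6 each), posterior ∝ likelihood:
  Cato: 0.2225
  Frost: 0.04
  Dunn: 0.044
  Arden: 0.118
  Eyre: 0.024
  Bell: 0.035
P(quirk) = (1/6) × (0.2225 + 0.04 + 0.044 + 0.118 + 0.024 + 0.035) = 0.4835/6 ≈ 0.081.

0.081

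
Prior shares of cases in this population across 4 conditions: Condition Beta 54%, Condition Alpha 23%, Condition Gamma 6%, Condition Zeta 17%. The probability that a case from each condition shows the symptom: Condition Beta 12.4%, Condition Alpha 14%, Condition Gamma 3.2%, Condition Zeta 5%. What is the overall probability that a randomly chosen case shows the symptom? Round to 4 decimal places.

0.1096

Prior × likelihood for each hypothesis:
  Condition Beta: 0.54 × 0.124 = 0.06696
  Condition Alpha: 0.23 × 0.14 = 0.0322
  Condition Gamma: 0.06 × 0.032 = 0.00192
  Condition Zeta: 0.17 × 0.05 = 0.0085
P(symptomatic) = 0.06696 + 0.0322 + 0.00192 + 0.0085 = 0.10958 → 0.1096.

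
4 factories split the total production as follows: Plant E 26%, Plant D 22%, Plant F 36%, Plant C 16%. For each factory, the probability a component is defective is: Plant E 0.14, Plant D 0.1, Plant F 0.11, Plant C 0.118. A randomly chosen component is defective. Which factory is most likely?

By Bayes' rule, posterior ∝ prior × likelihood:
  Plant E: 0.26 × 0.14 = 0.0364
  Plant D: 0.22 × 0.1 = 0.022
  Plant F: 0.36 × 0.11 = 0.0396
  Plant C: 0.16 × 0.118 = 0.01888
Total = 0.11688.
Largest term belongs to Plant F, so Plant F is most probable.

Plant F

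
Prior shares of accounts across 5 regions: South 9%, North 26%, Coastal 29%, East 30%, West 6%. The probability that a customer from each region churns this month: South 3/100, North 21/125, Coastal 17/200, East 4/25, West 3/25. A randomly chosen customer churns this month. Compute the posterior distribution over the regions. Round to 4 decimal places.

South 0.0214, North 0.3460, Coastal 0.1953, East 0.3803, West 0.0570

By Bayes' rule, posterior ∝ prior × likelihood:
  South: 0.09 × 0.03 = 0.0027
  North: 0.26 × 0.168 = 0.04368
  Coastal: 0.29 × 0.085 = 0.02465
  East: 0.3 × 0.16 = 0.048
  West: 0.06 × 0.12 = 0.0072
Sum = 0.12623.
P(South | churn) = 0.0027/0.12623 ≈ 0.0214
P(North | churn) = 0.04368/0.12623 ≈ 0.3460
P(Coastal | churn) = 0.02465/0.12623 ≈ 0.1953
P(East | churn) = 0.048/0.12623 ≈ 0.3803
P(West | churn) = 0.0072/0.12623 ≈ 0.0570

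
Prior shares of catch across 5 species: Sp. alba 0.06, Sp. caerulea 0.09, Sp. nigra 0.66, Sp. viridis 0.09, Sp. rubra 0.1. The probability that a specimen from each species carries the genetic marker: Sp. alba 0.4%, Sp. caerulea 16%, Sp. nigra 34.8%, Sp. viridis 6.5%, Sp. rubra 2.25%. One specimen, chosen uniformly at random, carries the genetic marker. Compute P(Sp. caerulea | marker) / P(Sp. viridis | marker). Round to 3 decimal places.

By Bayes' rule, posterior ∝ prior × likelihood:
  Sp. alba: 0.06 × 0.004 = 0.00024
  Sp. caerulea: 0.09 × 0.16 = 0.0144
  Sp. nigra: 0.66 × 0.348 = 0.22968
  Sp. viridis: 0.09 × 0.065 = 0.00585
  Sp. rubra: 0.1 × 0.0225 = 0.00225
Sum = 0.25242.
The ratio is 0.0144 / 0.00585 (the normalizer cancels) = 2.462.

2.462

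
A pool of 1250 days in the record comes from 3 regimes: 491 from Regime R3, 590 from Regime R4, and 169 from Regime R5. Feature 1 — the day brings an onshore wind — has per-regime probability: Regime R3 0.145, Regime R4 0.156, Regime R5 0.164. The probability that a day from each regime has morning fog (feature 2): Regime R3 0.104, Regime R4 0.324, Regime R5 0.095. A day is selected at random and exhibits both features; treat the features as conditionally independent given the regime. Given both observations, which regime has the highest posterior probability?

By Bayes' rule, posterior ∝ prior × likelihood:
  Regime R3: 0.3928 × 0.145 × 0.104 = 0.005923424
  Regime R4: 0.472 × 0.156 × 0.324 = 0.023856768
  Regime R5: 0.1352 × 0.164 × 0.095 = 0.002106416
Normalizing constant = 0.031886608.
Largest term belongs to Regime R4, so Regime R4 is most probable.

Regime R4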